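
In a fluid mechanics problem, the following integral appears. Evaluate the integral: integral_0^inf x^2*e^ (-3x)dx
This is a Gamma integral. Substitute u=3x (du=3 dx):
integral_0^inf x^2*e^(-3x) dx=(1/3^3) integral_0^inf u^2*e^(-u) du
=Gamma(3)/3^3=2!/3^3=2/27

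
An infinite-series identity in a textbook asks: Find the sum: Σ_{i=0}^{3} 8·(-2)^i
Geometric series: S=a(1 - r^n)/(1 - r)
a=8, r=-2, n=4
S=8(1-16)/3=-40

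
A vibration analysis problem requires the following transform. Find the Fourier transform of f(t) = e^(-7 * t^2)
The Fourier transform of a Gaussian e^(-a * t^2) is sqrt(pi/a) * e^(-omega^2/(4a)).
With a=7: F(omega)=sqrt(pi/7) * e^(-omega^2/28)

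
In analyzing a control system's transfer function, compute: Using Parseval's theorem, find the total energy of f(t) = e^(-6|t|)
Parseval's theorem: E = integral |f(t)|^2 dt = (1/2pi) integral |F(omega)|^2 domega
E = integral_{-inf}^{inf} e^(-12|t|) dt = 2 * integral_0^inf e^(-12t) dt = 2/(2 * 6) = 1/6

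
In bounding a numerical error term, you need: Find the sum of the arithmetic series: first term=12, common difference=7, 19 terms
Last term: a_n=12 + (19 - 1)·7=138
Sum=n(a_1 + a_n)/2=19(12 + 138)/2=1425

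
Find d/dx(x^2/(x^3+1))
Quotient rule: (f/g)'=(f'g - fg')/g²
f=x^2, f'=2x
g=x^3 + 1, g'=3x^2

Answer: (2x·(x^3 + 1) - 3x^4)/(x^3 + 1)²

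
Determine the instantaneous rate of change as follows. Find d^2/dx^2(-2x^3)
Apply power rule 2 times:
d^1: -6x^2
d^2: -12x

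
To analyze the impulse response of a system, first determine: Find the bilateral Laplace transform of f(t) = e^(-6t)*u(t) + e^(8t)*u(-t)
For e^(-6t)*u(t): L = 1/(s+6), Re(s) > -6
For e^(8t)*u(-t): L = -1/(s-8), Re(s) < 8
Combined: F(s) = 1/(s+6)-1/(s-8), -6 < Re(s) < 8

Answer: 1/(s+6)-1/(s-8), ROC: -6 < Re(s) < 8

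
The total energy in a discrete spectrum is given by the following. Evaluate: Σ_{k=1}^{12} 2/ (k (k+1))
Partial fractions: 2/(k(k+1))=2/k - 2/(k+1)
Telescoping sum: 2(1-1/13)=2·12/13

Answer: 24/13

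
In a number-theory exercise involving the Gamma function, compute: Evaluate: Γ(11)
Γ(n)=(n-1)! for positive integers
Γ(11)=10!=3628800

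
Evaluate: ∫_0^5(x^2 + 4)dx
Step 1: Find antiderivative F(x) = (1/3)x^3 + 4x
Step 2: F(5) - F(0) = 185/3 - (0) = 185/3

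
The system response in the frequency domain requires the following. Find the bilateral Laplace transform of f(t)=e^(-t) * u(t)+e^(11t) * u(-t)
For e^(-t)*u(t): L=1/(s+1), Re(s) > -1
For e^(11t)*u(-t): L=-1/(s-11), Re(s) < 11
Combined: F(s)=1/(s+1)-1/(s-11), -1 < Re(s) < 11

Answer: 1/(s+1)-1/(s-11), ROC: -1 < Re(s) < 11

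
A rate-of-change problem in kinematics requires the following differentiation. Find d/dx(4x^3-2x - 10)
Power rule: d/dx(ax^n)=n·a·x^(n-1)
Term by term: 12·x^2-2

Answer: 12x^2-2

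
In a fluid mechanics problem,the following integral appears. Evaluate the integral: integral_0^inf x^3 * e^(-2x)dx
This is a Gamma integral. Substitute u = 2x (du = 2 dx):
integral_0^inf x^3*e^(-2x) dx = (1/2^4) integral_0^inf u^3*e^(-u) du
= Gamma(4)/2^4 = 3!/2^4 = 6/16

Answer: 3/8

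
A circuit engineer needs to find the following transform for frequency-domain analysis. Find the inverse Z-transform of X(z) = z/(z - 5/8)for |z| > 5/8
Standard pair: z/(z-a) <-> a^n * u[n] for causal signals
With a = 5/8: x[n] = (5/8)^n * u[n]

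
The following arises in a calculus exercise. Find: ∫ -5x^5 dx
Using power rule: ∫ -5x^5 dx = -5/6 x^6+C = (-5/6)x^6+C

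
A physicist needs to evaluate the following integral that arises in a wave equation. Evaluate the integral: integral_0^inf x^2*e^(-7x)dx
This is a Gamma integral. Substitute u=7x (du=7 dx):
integral_0^inf x^2*e^(-7x) dx=(1/7^3) integral_0^inf u^2*e^(-u) du
=Gamma(3)/7^3=2!/7^3=2/343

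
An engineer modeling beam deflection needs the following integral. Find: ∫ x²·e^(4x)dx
Integration by parts twice:
First: u=x², dv=e^(4x) dx => x²e^(4x)/4 - (2/4)∫ xe^(4x) dx
Second (∫ xe^(4x) dx): xe^(4x)/4 - e^(4x)/16
Combining: e^(4x)(x²/4-2x/16+2/64)+C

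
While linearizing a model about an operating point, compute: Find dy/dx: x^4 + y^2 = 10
Differentiate: 4x^3+2y·(dy/dx)=0
dy/dx=-4x^3/(2y)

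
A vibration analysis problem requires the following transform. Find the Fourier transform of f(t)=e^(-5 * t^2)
The Fourier transform of a Gaussian e^(-a * t^2) is sqrt(pi/a) * e^(-omega^2/(4a)).
With a = 5: F(omega) = sqrt(pi/5) * e^(-omega^2/20)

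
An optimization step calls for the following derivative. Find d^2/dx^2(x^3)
Apply power rule 2 times:
d^1: 3x^2
d^2: 6x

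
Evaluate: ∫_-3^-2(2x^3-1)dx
Step 1: Find antiderivative F(x)=(1/2)x^4 - x
Step 2: F(-2) - F(-3)=10 - (87/2)=-67/2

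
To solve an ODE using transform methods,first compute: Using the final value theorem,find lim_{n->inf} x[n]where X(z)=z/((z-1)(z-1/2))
Final value theorem: lim x[n] = lim_{z->1} (z-1)*X(z)
(z-1)*X(z) = z/(z-1/2)
As z->1: 1/(1 - 1/2) = 1/(1/2) = 2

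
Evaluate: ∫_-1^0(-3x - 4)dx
Step 1: Find antiderivative F(x)=(-3/2)x^2 - 4x
Step 2: F(0) - F(-1)=0 - (5/2)=-5/2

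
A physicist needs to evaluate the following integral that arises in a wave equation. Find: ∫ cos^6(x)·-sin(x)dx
Let u=cos(x), du=-sin(x) dx
∫ u^6 du=u^7/7 + C

Answer: cos^7(x)/7 + C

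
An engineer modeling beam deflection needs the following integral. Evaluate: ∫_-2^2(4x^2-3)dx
Step 1: Find antiderivative F(x)=(4/3)x^3-3x
Step 2: F(2) - F(-2)=14/3 - (-14/3)=28/3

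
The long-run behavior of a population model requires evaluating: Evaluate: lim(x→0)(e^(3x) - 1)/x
L'Hôpital (0/0): lim 3e^(3x)/1=3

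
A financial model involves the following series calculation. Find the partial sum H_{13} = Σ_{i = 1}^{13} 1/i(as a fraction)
H_13=1 + 1/2 + 1/3 + ... + 1/13
=1145993/360360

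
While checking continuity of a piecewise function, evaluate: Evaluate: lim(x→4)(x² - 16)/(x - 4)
Factor: (x² - 16) = (x-4)(x + 4)
Cancel (x-4): lim(x→4) (x + 4) = 8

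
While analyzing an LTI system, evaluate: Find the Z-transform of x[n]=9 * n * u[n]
Z{n * u[n]} = z/(z-1)^2
By linearity: Z{9 * n * u[n]} = 9z/(z-1)^2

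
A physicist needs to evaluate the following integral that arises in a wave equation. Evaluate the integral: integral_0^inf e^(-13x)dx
integral_0^inf e^(-13x) dx=[-1/13*e^(-13x)]_0^inf
=0 - (-1/13)=1/13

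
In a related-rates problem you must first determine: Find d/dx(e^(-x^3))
Chain rule: d/dx[e^u]=e^u · u' where u=-x^3
u'=-3x^2

Answer: -3x^2·e^(-x^3)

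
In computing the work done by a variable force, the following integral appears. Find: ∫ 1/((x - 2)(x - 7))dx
Partial fractions: 1/((x-2)(x-7)) = A/(x-2)+B/(x-7)
A = -1/5, B = 1/5
∫ [-1/5· 1/(x-2)+1/5· 1/(x-7)] dx
= (1/5)[ln|x-7| - ln|x-2|]+C

Answer: (1/5)·ln|(x-7)/(x-2)|+C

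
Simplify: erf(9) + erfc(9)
By definition erfc(x) = 1 - erf(x)
erf(9) + erfc(9) = erf(9) + 1 - erf(9) = 1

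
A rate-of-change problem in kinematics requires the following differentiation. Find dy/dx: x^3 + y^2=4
Differentiate: 3x^2+2y·(dy/dx)=0
dy/dx=-3x^2/(2y)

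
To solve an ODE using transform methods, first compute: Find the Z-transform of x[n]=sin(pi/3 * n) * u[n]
Z{sin(w0 * n) * u[n]}=z * sin(w0)/(z^2-2z * cos(w0)+1)
With w0=pi/3: X(z)=z * sin(pi/3)/(z^2-2z * cos(pi/3)+1)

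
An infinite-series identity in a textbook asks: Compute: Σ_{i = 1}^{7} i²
Using formula: Σ i^2=n(n + 1)(2n + 1)/6=7·8·15/6=140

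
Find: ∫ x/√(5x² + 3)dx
Let u = 5x²+3, du = 10x dx
∫ (1/10)·u^(-1/2) du = √u/5+C

Answer: √(5x²+3)/5+C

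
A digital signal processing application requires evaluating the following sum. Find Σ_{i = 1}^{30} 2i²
= 2·n(n + 1)(2n + 1)/6 = 2·30·31·61/6 = 18910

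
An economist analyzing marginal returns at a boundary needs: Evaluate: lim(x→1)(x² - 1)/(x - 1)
Factor: (x² - 1) = (x-1)(x+1)
Cancel (x-1): lim(x→1) (x+1) = 2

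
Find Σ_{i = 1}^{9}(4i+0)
= 4·Σ i+0·9 = 4·45+0 = 180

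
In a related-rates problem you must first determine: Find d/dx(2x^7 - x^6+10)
Power rule: d/dx(ax^n)=n·a·x^(n-1)
Term by term: 14·x^6-6·x^5

Answer: 14x^6-6x^5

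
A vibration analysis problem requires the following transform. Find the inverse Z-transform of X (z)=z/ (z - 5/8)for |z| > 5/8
Standard pair: z/(z-a) <-> a^n*u[n] for causal signals
With a=5/8: x[n]=(5/8)^n*u[n]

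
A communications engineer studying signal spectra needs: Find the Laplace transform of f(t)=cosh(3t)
L{cosh(at)}=s/(s²-a²)
L{cosh(3t)}=s/(s²-9)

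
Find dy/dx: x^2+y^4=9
Differentiate: 2x + 4y^3·(dy/dx)=0
dy/dx=-2x/(4y^3)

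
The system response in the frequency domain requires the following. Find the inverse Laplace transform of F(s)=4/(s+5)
L^(-1){4/(s-a)}=c·e^(at)
Here a=-5, c=4

Answer: 4e^(-5t)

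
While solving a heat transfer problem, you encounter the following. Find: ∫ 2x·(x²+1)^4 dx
Let u=x² + 1, du=2x dx
∫ u^4 du=u^5/5 + C

Answer: (x² + 1)^5/5 + C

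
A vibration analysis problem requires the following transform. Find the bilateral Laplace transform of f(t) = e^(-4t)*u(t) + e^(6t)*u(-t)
For e^(-4t) * u(t): L=1/(s+4), Re(s) > -4
For e^(6t) * u(-t): L=-1/(s-6), Re(s) < 6
Combined: F(s)=1/(s+4)-1/(s-6), -4 < Re(s) < 6

Answer: 1/(s+4)-1/(s-6), ROC: -4 < Re(s) < 6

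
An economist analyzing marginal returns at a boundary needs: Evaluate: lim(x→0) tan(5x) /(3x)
tan(u) ≈ u for small u:
tan(5x)/(3x) ≈ 5x/(3x)=5/3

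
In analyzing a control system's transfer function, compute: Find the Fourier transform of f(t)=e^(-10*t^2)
The Fourier transform of a Gaussian e^(-a * t^2) is sqrt(pi/a) * e^(-omega^2/(4a)).
With a=10: F(omega)=sqrt(pi/10) * e^(-omega^2/40)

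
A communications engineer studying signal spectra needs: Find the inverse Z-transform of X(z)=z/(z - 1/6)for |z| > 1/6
Standard pair: z/(z-a) <-> a^n * u[n] for causal signals
With a = 1/6: x[n] = (1/6)^n * u[n]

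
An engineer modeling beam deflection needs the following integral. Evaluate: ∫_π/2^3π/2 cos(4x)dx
Antiderivative: sin(4x)/4
Evaluate at bounds: [sin(4·3π/2)/4] - [sin(4·π/2)/4]
= ((0) - (0))/4 = 0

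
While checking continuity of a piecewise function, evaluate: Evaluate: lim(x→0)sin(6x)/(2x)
L'Hôpital (0/0): lim 6cos(6x)/2=6/2

Answer: 3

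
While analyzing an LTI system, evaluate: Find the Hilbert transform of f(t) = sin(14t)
The Hilbert transform shifts each frequency component by -pi/2.
H{sin(wt)} = -cos(wt)
With w = 14: H{sin(14t)} = -cos(14t)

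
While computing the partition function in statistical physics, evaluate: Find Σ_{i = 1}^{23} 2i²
=2·n(n + 1)(2n + 1)/6=2·23·24·47/6=8648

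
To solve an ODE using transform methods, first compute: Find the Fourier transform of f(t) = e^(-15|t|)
Using the standard pair: F{e^(-a|t|)} = 2a/(a^2+omega^2)
With a = 15: F(omega) = 30/(225+omega^2)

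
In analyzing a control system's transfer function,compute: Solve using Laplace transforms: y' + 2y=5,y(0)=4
Take L of both sides: sY(s) - 4 + 2Y(s)=5/s
Y(s)(s + 2)=5/s + 4
Y(s)=5/(s(s + 2)) + 4/(s + 2)
Partial fractions: 5/(s(s + 2))=(5/2)/s - (5/2)/(s + 2)
So Y(s)=(5/2)/s + (3/2)/(s + 2)
Inverse transform (L^(-1){1/s}=1, L^(-1){1/(s + 2)}=e^(-2t)):

Answer: y(t)=5/2 + (3/2)·e^(-2t)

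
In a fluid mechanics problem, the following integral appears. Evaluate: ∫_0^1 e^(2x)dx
Antiderivative: (1/2)e^(2x)
Evaluate: (1/2)(e^2-1)

Answer: (e^2-1)/2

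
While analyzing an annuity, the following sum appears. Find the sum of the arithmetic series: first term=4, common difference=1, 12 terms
Last term: a_n=4 + (12 - 1)·1=15
Sum=n(a_1 + a_n)/2=12(4 + 15)/2=114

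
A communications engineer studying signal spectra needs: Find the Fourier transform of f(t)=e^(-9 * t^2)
The Fourier transform of a Gaussian e^(-a*t^2) is sqrt(pi/a)*e^(-omega^2/(4a)).
With a = 9: F(omega) = sqrt(pi)/3*e^(-omega^2/36)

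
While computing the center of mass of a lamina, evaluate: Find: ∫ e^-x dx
Since d/dx[e^-x] = - e^-x, we get -1e^-x+C

Answer: -e^-x+C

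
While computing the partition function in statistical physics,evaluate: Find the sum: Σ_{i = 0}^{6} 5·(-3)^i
Geometric series: S = a(1 - r^n)/(1 - r)
a = 5, r = -3, n = 7
S = 5(1 + 2187)/4 = 2735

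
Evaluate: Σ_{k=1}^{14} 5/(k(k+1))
Partial fractions: 5/(k(k + 1))=5/k - 5/(k + 1)
Telescoping sum: 5(1 - 1/15)=5·14/15

Answer: 14/3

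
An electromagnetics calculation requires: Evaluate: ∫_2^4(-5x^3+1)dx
Step 1: Find antiderivative F(x) = (-5/4)x^4+x
Step 2: F(4) - F(2) = -316 - (-18) = -298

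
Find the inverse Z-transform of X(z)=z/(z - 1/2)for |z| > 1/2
Standard pair: z/(z-a) <-> a^n * u[n] for causal signals
With a=1/2: x[n]=(1/2)^n * u[n]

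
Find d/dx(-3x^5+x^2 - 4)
Power rule: d/dx(ax^n)=n·a·x^(n-1)
Term by term: -15·x^4 + 2·x

Answer: -15x^4 + 2x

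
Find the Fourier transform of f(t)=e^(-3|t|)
Using the standard pair: F{e^(-a|t|)} = 2a/(a^2+omega^2)
With a = 3: F(omega) = 6/(9+omega^2)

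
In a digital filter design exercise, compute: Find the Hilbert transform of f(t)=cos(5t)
The Hilbert transform shifts each frequency component by -pi/2.
H{cos(wt)}=sin(wt)
With w=5: H{cos(5t)}=sin(5t)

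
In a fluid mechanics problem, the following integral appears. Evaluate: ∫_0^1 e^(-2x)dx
Antiderivative: (1/(-2))e^(-2x)
Evaluate: (1/(-2))(e^-2 - 1)

Answer: (e^-2 - 1)/(-2)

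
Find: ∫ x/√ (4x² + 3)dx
Let u = 4x² + 3, du = 8x dx
∫ (1/8)·u^(-1/2) du = √u/4 + C

Answer: √(4x² + 3)/4 + C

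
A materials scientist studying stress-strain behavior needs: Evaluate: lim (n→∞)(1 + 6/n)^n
This is the definition of e^6: lim(1+6/n)^n = e^6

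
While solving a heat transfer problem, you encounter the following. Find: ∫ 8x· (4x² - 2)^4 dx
Let u=4x² - 2, du=8x dx
∫ u^4 du=u^5/5+C

Answer: (4x² - 2)^5/5+C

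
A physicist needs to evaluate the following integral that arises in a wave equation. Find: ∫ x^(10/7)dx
Power rule: ∫ x^(10/7) dx=x^(17/7)/(17/7)+C

Answer: (7/17)·x^(17/7)+C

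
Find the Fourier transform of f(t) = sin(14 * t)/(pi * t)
sin(W * t)/(pi * t) = (W/pi) * sinc(W * t/pi) is the impulse response of the ideal low-pass filter with cutoff W (here W = 14).
Its Fourier transform is a rectangular function:
F(omega) = 1 for |omega| < 14, 0 otherwise

Answer: rect(omega/28) [i.e., 1 for |omega| < 14, 0 otherwise]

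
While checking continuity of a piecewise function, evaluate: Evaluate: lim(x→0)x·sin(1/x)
Squeeze theorem: -|x| ≤ x·sin(1/x) ≤ |x|
Since x → 0 as x → 0, by squeeze theorem the limit is 0

Answer: 0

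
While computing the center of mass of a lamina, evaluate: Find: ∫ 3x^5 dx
Using power rule: ∫ 3x^5 dx = 3/6 x^6 + C = (1/2)x^6 + C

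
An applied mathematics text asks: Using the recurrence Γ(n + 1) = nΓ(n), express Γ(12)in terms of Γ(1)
Γ(12) = 11Γ(11) = 11·10Γ(10) = ... = 11!·Γ(1) = 39916800·Γ(1)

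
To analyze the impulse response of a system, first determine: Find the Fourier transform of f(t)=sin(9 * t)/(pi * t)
sin(W * t)/(pi * t) = (W/pi) * sinc(W * t/pi) is the impulse response of the ideal low-pass filter with cutoff W (here W = 9).
Its Fourier transform is a rectangular function:
F(omega) = 1 for |omega| < 9, 0 otherwise

Answer: rect(omega/18) [i.e., 1 for |omega| < 9, 0 otherwise]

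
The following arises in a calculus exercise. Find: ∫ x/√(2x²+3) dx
Let u=2x²+3, du=4x dx
∫ (1/4)·u^(-1/2) du=√u/2+C

Answer: √(2x²+3)/2+C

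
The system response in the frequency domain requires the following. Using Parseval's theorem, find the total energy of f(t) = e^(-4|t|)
Parseval's theorem: E = integral |f(t)|^2 dt = (1/2pi) integral |F(omega)|^2 domega
E = integral_{-inf}^{inf} e^(-8|t|) dt = 2*integral_0^inf e^(-8t) dt = 2/(2*4) = 1/4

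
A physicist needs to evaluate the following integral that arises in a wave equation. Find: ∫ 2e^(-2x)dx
Since d/dx[e^(-2x)]=-2e^(-2x), we get -1 e^(-2x)+C

Answer: -e^(-2x)+C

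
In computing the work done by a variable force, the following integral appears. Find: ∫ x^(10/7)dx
Power rule: ∫ x^(10/7) dx=x^(17/7)/(17/7) + C

Answer: (7/17)·x^(17/7) + C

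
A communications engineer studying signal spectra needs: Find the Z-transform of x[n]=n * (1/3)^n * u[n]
Using the property Z{n * a^n * u[n]} = az/(z-a)^2
With a = 1/3: X(z) = (1/3)z/(z - 1/3)^2, |z| > 1/3

Answer: (1/3)z/(z - 1/3)^2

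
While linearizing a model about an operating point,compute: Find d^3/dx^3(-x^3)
Apply power rule 3 times:
d^1: -3x^2
d^2: -6x
d^3: -6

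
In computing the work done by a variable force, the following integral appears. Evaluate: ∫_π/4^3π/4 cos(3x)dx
Antiderivative: sin(3x)/3
Evaluate at bounds: [sin(3·3π/4)/3] - [sin(3·π/4)/3]
=((√2/2) - (√2/2))/3=0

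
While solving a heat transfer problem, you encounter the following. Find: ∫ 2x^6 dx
Using power rule: ∫ 2x^6 dx=2/7 x^7+C=(2/7)x^7+C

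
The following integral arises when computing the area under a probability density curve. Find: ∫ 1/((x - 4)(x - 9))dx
Partial fractions: 1/((x-4)(x-9))=A/(x-4) + B/(x-9)
A=-1/5, B=1/5
∫ [-1/5· 1/(x-4) + 1/5· 1/(x-9)] dx
=(1/5)[ln|x-9| - ln|x-4|] + C

Answer: (1/5)·ln|(x-9)/(x-4)| + C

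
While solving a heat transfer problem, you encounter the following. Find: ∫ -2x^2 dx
Using power rule: ∫ -2x^2 dx = -2/3 x^3 + C = (-2/3)x^3 + C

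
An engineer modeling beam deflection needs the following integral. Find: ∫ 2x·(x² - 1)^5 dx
Let u = x² - 1, du = 2x dx
∫ u^5 du = u^6/6 + C

Answer: (x² - 1)^6/6 + C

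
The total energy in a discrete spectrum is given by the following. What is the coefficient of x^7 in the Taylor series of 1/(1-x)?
1/(1-x) = Σ x^n for |x|<1
All coefficients are 1

Answer: 1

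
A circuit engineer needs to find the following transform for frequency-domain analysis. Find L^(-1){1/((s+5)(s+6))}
Partial fractions: 1/((s+5)(s+6))=A/(s+5)+B/(s+6)
Cover-up: A=1/(s+6)|_{s=-5}=1; B=1/(s+5)|_{s=-6}=-1
L^(-1)=e^(-5t) - e^(-6t)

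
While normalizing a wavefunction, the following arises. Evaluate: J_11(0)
J_n(0)=0 for all n > 0 (Bessel function of first kind)
J_11(0)=0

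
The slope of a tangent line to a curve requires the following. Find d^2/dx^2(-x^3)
Apply power rule 2 times:
d^1: -3x^2
d^2: -6x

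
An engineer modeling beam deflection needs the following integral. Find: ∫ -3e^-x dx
Since d/dx[e^-x]=- e^-x, we get 3e^-x+C

Answer: 3e^-x+C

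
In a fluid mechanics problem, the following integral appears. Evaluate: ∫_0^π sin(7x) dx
Antiderivative: -cos(7x)/7
Evaluate at bounds: [-cos(7·π)/7] - [-cos(7·0)/7]
=(-(-1) + (1))/7=2/7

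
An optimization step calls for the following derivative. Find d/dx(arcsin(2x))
d/dx[arcsin(u)] = u'/√(1-u²), u = 2x, u' = 2

Answer: 2/√(1 - 4x²)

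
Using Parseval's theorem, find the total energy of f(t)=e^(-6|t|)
Parseval's theorem: E=integral |f(t)|^2 dt=(1/2pi) integral |F(omega)|^2 domega
E=integral_{-inf}^{inf} e^(-12|t|) dt=2*integral_0^inf e^(-12t) dt=2/(2*6)=1/6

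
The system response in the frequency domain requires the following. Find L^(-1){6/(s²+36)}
L^(-1){w/(s² + w²)}=sin(wt)
Here w=6

Answer: sin(6t)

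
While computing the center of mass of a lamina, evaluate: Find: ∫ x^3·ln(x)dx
By parts: u = ln(x), dv = x^3 dx
du = 1/x dx, v = x^4/4
= x^4·ln(x)/4 - ∫ x^3/4 dx
= x^4·ln(x)/4 - x^4/16+C

Answer: x^4(ln(x)/4-1/16)+C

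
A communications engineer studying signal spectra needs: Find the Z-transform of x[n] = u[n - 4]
Using the time-shift property: Z{u[n-4]} = z^(-4)*z/(z-1)
= z^(-3)/(z-1)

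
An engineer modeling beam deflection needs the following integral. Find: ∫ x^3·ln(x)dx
By parts: u=ln(x), dv=x^3 dx
du=1/x dx, v=x^4/4
=x^4·ln(x)/4 - ∫ x^3/4 dx
=x^4·ln(x)/4 - x^4/16 + C

Answer: x^4(ln(x)/4 - 1/16) + C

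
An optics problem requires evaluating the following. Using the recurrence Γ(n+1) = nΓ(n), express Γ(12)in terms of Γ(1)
Γ(12)=11Γ(11)=11·10Γ(10)=...=11!·Γ(1)=39916800·Γ(1)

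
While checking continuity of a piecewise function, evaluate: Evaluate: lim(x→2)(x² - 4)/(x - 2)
Factor: (x² - 4) = (x-2)(x+2)
Cancel (x-2): lim(x→2) (x+2) = 4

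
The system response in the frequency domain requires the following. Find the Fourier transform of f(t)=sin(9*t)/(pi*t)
sin(W * t)/(pi * t)=(W/pi) * sinc(W * t/pi) is the impulse response of the ideal low-pass filter with cutoff W (here W=9).
Its Fourier transform is a rectangular function:
F(omega)=1 for |omega| < 9, 0 otherwise

Answer: rect(omega/18) [i.e., 1 for |omega| < 9, 0 otherwise]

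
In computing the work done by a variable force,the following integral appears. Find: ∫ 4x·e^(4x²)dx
Let u = 4x², du = 8x dx
∫ (1/2)e^u du = e^u/2 + C

Answer: e^(4x²)/2 + C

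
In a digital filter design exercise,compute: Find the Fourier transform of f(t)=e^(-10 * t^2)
The Fourier transform of a Gaussian e^(-a*t^2) is sqrt(pi/a)*e^(-omega^2/(4a)).
With a=10: F(omega)=sqrt(pi/10)*e^(-omega^2/40)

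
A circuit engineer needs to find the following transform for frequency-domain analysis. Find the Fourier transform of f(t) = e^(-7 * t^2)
The Fourier transform of a Gaussian e^(-a*t^2) is sqrt(pi/a)*e^(-omega^2/(4a)).
With a = 7: F(omega) = sqrt(pi/7)*e^(-omega^2/28)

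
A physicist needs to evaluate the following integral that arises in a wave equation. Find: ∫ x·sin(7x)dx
By parts: u = x, dv = sin(7x) dx
du = dx, v = -cos(7x)/7
= -x·cos(7x)/7+sin(7x)/7²+C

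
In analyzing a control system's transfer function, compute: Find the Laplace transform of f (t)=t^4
L{t^n}=n!/s^(n + 1)
L{t^4}=4!/s^5=24/s^5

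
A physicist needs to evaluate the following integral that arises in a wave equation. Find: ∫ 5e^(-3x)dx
Since d/dx[e^(-3x)]=-3e^(-3x), we get -5/3 e^(-3x) + C

Answer: (-5/3)e^(-3x) + C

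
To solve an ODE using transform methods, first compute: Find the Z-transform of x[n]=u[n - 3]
Using the time-shift property: Z{u[n-3]}=z^(-3)*z/(z-1)
=z^(-2)/(z-1)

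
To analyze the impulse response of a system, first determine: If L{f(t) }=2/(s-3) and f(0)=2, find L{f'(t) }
L{f'(t)}=s·F(s) - f(0)=2s/(s-3)-2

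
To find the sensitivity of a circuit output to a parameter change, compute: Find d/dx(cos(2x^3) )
Chain rule: d/dx[cos(u)]=-sin(u)·u' where u=2x^3
u'=6x^2

Answer: -6x^2·sin(2x^3)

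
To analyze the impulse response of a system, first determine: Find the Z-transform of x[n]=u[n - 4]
Using the time-shift property: Z{u[n-4]}=z^(-4) * z/(z-1)
=z^(-3)/(z-1)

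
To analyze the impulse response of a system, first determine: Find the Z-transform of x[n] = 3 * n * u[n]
Z{n * u[n]} = z/(z-1)^2
By linearity: Z{3 * n * u[n]} = 3z/(z-1)^2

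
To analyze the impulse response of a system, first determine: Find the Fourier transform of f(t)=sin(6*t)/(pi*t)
sin(W * t)/(pi * t) = (W/pi) * sinc(W * t/pi) is the impulse response of the ideal low-pass filter with cutoff W (here W = 6).
Its Fourier transform is a rectangular function:
F(omega) = 1 for |omega| < 6, 0 otherwise

Answer: rect(omega/12) [i.e., 1 for |omega| < 6, 0 otherwise]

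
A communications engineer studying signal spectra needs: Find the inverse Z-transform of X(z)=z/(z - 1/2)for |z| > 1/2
Standard pair: z/(z-a) <-> a^n * u[n] for causal signals
With a = 1/2: x[n] = (1/2)^n * u[n]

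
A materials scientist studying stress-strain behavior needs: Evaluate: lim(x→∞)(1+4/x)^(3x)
Rewrite as [(1 + 4/x)^x]^3.
lim(1 + 4/x)^x = e^4, so limit = (e^4)^3 = e^12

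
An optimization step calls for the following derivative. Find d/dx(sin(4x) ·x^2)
Product rule: (fg)' = f'g+fg'
f = sin(4x), f' = 4·cos(4x)
g = x^2, g' = 2x

Answer: 4·cos(4x)·x^2+2·sin(4x)·x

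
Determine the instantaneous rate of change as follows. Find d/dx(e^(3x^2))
Chain rule: d/dx[e^u]=e^u · u' where u=3x^2
u'=6x

Answer: 6x·e^(3x^2)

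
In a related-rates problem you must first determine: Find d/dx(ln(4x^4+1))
Chain rule: d/dx[ln(u)]=u'/u where u=4x^4 + 1
u'=16x^3

Answer: (16x^3)/(4x^4 + 1)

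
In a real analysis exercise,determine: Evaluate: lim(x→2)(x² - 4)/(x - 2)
Factor: (x² - 4)=(x-2)(x + 2)
Cancel (x-2): lim(x→2) (x + 2)=4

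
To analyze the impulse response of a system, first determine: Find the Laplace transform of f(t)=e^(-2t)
L{e^(at)}=1/(s-a)
L{e^(-2t)}=1/(s+2)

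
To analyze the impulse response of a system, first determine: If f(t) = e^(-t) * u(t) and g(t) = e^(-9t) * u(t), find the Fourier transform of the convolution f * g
By the convolution theorem: F{f * g}=F(omega) * G(omega)
F(omega)=1/(1+j * omega), G(omega)=1/(9+j * omega)
F{f * g}=1/((1+j * omega)(9+j * omega))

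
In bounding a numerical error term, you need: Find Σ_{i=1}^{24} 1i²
= 1·n(n + 1)(2n + 1)/6 = 1·24·25·49/6 = 4900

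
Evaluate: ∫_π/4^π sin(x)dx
Antiderivative: -cos(x)
Evaluate at bounds: [-cos(1·π)/1] - [-cos(1·π/4)/1]
= (-(-1) + (√2/2))/1 = 1 + √2/2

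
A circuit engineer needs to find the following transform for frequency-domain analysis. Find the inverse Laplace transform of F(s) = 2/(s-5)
L^(-1){2/(s-a)}=c·e^(at)
Here a=5, c=2

Answer: 2e^(5t)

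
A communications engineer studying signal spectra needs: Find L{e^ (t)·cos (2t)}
First shifting: L{e^(at)f(t)}=F(s-a)
L{cos(2t)}=s/(s²+4)
Shift: (s-1)/((s-1)²+4)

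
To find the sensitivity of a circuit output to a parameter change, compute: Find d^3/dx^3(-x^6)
Apply power rule 3 times:
d^1: -6x^5
d^2: -30x^4
d^3: -120x^3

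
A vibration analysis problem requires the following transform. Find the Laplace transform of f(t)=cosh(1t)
L{cosh(at)}=s/(s²-a²)
L{cosh(1t)}=s/(s²-1)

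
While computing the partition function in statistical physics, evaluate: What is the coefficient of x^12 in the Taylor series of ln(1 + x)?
ln(1+x) = Σ (-1)^(n+1) x^n/n
Coefficient of x^12 = (-1)^13/12 = -1/12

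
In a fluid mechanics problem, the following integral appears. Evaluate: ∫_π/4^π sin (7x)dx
Antiderivative: -cos(7x)/7
Evaluate at bounds: [-cos(7·π)/7] - [-cos(7·π/4)/7]
= (-(-1)+(√2/2))/7 = 1/7+√2/14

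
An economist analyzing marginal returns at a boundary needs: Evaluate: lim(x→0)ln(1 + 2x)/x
L'Hôpital (0/0): lim 2/(1+2x) / 1=2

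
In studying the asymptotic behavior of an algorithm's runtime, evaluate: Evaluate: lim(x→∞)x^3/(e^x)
Apply L'Hôpital 3 times (∞/∞ each time):
Eventually get 3!/(e^x) → 0

Answer: 0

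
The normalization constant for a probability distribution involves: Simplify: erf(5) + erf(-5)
erf is odd: erf(-5)=-erf(5)
erf(5) + erf(-5)=erf(5) - erf(5)=0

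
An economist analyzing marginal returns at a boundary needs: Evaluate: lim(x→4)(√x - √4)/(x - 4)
Multiply by conjugate (√x+√4)/(√x+√4):
=(x - 4)/((x - 4)(√x+√4))=1/(√x+√4)
As x → 4: 1/(2√4)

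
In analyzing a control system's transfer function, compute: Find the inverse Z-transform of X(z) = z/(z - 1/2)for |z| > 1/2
Standard pair: z/(z-a) <-> a^n*u[n] for causal signals
With a=1/2: x[n]=(1/2)^n*u[n]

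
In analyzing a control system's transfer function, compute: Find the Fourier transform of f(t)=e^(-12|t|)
Using the standard pair: F{e^(-a|t|)} = 2a/(a^2 + omega^2)
With a = 12: F(omega) = 24/(144 + omega^2)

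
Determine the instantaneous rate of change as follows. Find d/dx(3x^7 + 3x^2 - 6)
Power rule: d/dx(ax^n)=n·a·x^(n-1)
Term by term: 21·x^6+6·x

Answer: 21x^6+6x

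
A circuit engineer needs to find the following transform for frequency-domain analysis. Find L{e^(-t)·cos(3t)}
First shifting: L{e^(at)f(t)}=F(s-a)
L{cos(3t)}=s/(s²+9)
Shift: (s+1)/((s+1)²+9)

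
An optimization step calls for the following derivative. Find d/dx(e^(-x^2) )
Chain rule: d/dx[e^u] = e^u · u' where u = -x^2
u' = -2x

Answer: -2x·e^(-x^2)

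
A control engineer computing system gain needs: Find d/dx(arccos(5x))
d/dx[arccos(u)]=-u'/√(1-u²), u=5x, u'=5

Answer: -5/√(1-25x²)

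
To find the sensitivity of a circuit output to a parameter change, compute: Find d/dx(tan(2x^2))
Chain rule: d/dx[tan(u)]=sec²(u)·u' where u=2x^2
u'=4x

Answer: 4x·sec²(2x^2)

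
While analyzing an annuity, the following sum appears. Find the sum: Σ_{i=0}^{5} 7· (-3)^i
Geometric series: S=a(1 - r^n)/(1 - r)
a=7, r=-3, n=6
S=7(1 - 729)/4=-1274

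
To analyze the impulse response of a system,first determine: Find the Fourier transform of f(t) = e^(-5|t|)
Using the standard pair: F{e^(-a|t|)}=2a/(a^2 + omega^2)
With a=5: F(omega)=10/(25 + omega^2)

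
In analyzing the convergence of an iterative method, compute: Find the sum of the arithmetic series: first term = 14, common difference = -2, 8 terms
Last term: a_n = 14+(8-1)·-2 = 0
Sum = n(a_1+a_n)/2 = 8(14+0)/2 = 56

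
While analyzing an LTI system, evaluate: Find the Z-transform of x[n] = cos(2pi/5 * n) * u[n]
Z{cos(w0 * n) * u[n]}=z(z - cos(w0))/(z^2 - 2z * cos(w0) + 1)
With w0=2pi/5: X(z)=z(z - cos(2pi/5))/(z^2 - 2z * cos(2pi/5) + 1)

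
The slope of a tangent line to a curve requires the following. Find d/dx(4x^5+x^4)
Power rule: d/dx(ax^n) = n·a·x^(n-1)
Term by term: 20·x^4 + 4·x^3

Answer: 20x^4 + 4x^3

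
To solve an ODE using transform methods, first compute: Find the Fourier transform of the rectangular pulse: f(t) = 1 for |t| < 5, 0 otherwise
F(omega)=integral from -5 to 5 of e^(-j * omega * t) dt
=2 * sin(5 * omega)/omega=10 * sinc(5 * omega/pi)

Answer: 2 * sin(5 * omega)/omega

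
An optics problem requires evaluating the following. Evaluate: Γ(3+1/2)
Γ(n + 1/2) = (2n)!√π/(4^n·n!)
= 720√π/(64·6) = (15/8)·√π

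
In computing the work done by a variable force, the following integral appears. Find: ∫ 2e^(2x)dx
Since d/dx[e^(2x)]=2e^(2x), we get 1 e^(2x)+C

Answer: e^(2x)+C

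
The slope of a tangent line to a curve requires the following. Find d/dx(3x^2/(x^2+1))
Quotient rule: (f/g)'=(f'g - fg')/g²
f=3x^2, f'=6x
g=x^2+1, g'=2x

Answer: (6x·(x^2+1)-6x^3)/(x^2+1)²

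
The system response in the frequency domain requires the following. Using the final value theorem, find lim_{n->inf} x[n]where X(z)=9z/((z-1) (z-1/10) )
Final value theorem: lim x[n] = lim_{z->1} (z-1)*X(z)
(z-1)*X(z) = 9z/(z-1/10)
As z->1: 9/(1 - 1/10) = 9/(9/10) = 10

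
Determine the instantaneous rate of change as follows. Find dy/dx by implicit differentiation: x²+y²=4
Differentiate both sides: 2x+2y·(dy/dx) = 0
Solve: dy/dx = -2x/(2y) = -x/y

Answer: dy/dx = -x/y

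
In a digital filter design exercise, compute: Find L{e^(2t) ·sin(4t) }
First shifting: L{e^(at)f(t)}=F(s-a)
L{sin(4t)}=4/(s²+16)
Shift: 4/((s-2)²+16)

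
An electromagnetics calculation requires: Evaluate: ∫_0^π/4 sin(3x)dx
Antiderivative: -cos(3x)/3
Evaluate at bounds: [-cos(3·π/4)/3] - [-cos(3·0)/3]
= (-(-√2/2)+(1))/3 = 1/3+√2/6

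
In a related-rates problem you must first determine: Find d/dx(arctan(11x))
d/dx[arctan(u)] = u'/(1 + u²), u = 11x, u' = 11

Answer: 11/(1 + 121x²)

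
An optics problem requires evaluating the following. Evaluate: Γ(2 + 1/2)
Γ(n + 1/2)=(2n)!√π/(4^n·n!)
=24√π/(16·2)=(3/4)·√π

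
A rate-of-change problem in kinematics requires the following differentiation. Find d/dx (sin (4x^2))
Chain rule: d/dx[sin(u)] = cos(u)·u' where u = 4x^2
u' = 8x

Answer: 8x·cos(4x^2)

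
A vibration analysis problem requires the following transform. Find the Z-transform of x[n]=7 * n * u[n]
Z{n*u[n]}=z/(z-1)^2
By linearity: Z{7*n*u[n]}=7z/(z-1)^2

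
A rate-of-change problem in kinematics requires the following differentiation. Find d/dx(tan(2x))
Chain rule: d/dx[tan(u)] = sec²(u)·u' where u = 2x
u' = 2

Answer: 2·sec²(2x)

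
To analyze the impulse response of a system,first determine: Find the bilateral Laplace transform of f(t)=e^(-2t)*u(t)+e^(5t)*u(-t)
For e^(-2t)*u(t): L = 1/(s + 2), Re(s) > -2
For e^(5t)*u(-t): L = -1/(s-5), Re(s) < 5
Combined: F(s) = 1/(s + 2) - 1/(s-5), -2 < Re(s) < 5

Answer: 1/(s + 2) - 1/(s-5), ROC: -2 < Re(s) < 5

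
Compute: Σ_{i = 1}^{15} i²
Using formula: Σ i^2=n(n+1)(2n+1)/6=15·16·31/6=1240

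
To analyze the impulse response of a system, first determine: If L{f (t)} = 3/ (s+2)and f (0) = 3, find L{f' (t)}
L{f'(t)} = s·F(s) - f(0) = 3s/(s+2)-3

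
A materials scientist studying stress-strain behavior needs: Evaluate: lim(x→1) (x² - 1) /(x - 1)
Factor: (x² - 1)=(x-1)(x+1)
Cancel (x-1): lim(x→1) (x+1)=2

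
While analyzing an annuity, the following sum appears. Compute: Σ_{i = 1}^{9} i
Using formula: Σ i^1=n(n+1)/2=9·10/2=45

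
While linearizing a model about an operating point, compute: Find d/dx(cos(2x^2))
Chain rule: d/dx[cos(u)] = -sin(u)·u' where u = 2x^2
u' = 4x

Answer: -4x·sin(2x^2)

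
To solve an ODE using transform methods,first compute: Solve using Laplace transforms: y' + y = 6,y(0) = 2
Take L of both sides: sY(s) - 2 + Y(s)=6/s
Y(s)(s + 1)=6/s + 2
Y(s)=6/(s(s + 1)) + 2/(s + 1)
Partial fractions: 6/(s(s + 1))=6/s - 6/(s + 1)
So Y(s)=6/s - 4/(s + 1)
Inverse transform (L^(-1){1/s}=1, L^(-1){1/(s + 1)}=e^(-t)):

Answer: y(t)=6 - 4·e^(-t)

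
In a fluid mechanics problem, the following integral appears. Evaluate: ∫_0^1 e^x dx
Antiderivative: e^x
Evaluate: (e^1 - 1)

Answer: e^1 - 1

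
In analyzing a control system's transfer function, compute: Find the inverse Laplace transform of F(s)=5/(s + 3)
L^(-1){5/(s-a)} = c·e^(at)
Here a = -3, c = 5

Answer: 5e^(-3t)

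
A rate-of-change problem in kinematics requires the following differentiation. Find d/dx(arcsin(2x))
d/dx[arcsin(u)] = u'/√(1-u²), u = 2x, u' = 2

Answer: 2/√(1 - 4x²)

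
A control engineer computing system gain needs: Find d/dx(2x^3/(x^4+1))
Quotient rule: (f/g)'=(f'g - fg')/g²
f=2x^3, f'=6x^2
g=x^4 + 1, g'=4x^3

Answer: (6x^2·(x^4 + 1) - 8x^6)/(x^4 + 1)²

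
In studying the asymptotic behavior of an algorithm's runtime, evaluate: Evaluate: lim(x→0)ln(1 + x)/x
L'Hôpital (0/0): lim 1/(1+x) / 1 = 1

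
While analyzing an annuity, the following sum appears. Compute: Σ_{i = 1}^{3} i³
Using formula: Σ i^3 = [n(n + 1)/2]² = [3·4/2]² = 36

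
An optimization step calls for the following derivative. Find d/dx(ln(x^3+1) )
Chain rule: d/dx[ln(u)] = u'/u where u = x^3+1
u' = 3x^2

Answer: (3x^2)/(x^3+1)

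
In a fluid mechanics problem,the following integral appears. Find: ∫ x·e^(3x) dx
Integration by parts: u = x, dv = e^(3x) dx
du = dx, v = e^(3x)/3
= x·e^(3x)/3 - ∫ e^(3x)/3 dx
= x·e^(3x)/3 - e^(3x)/9+C

Answer: e^(3x)(x/3-1/9)+C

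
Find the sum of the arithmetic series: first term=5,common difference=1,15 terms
Last term: a_n=5+(15-1)·1=19
Sum=n(a_1+a_n)/2=15(5+19)/2=180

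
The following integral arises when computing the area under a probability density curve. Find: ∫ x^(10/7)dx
Power rule: ∫ x^(10/7) dx = x^(17/7)/(17/7)+C

Answer: (7/17)·x^(17/7)+C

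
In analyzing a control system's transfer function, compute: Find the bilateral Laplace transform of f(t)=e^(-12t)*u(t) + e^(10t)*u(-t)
For e^(-12t)*u(t): L = 1/(s + 12), Re(s) > -12
For e^(10t)*u(-t): L = -1/(s-10), Re(s) < 10
Combined: F(s) = 1/(s + 12) - 1/(s-10), -12 < Re(s) < 10

Answer: 1/(s + 12) - 1/(s-10), ROC: -12 < Re(s) < 10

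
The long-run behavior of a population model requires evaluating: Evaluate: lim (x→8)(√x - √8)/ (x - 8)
Multiply by conjugate (√x + √8)/(√x + √8):
=(x - 8)/((x - 8)(√x + √8))=1/(√x + √8)
As x → 8: 1/(2√8)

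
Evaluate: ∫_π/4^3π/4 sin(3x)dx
Antiderivative: -cos(3x)/3
Evaluate at bounds: [-cos(3·3π/4)/3] - [-cos(3·π/4)/3]
= (-(√2/2)+(-√2/2))/3 = -√2/3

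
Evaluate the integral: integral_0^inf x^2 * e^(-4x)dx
This is a Gamma integral. Substitute u = 4x (du = 4 dx):
integral_0^inf x^2 * e^(-4x) dx = (1/4^3) integral_0^inf u^2 * e^(-u) du
= Gamma(3)/4^3 = 2!/4^3 = 2/64

Answer: 1/32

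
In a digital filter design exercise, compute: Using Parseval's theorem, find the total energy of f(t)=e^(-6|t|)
Parseval's theorem: E = integral |f(t)|^2 dt = (1/2pi) integral |F(omega)|^2 domega
E = integral_{-inf}^{inf} e^(-12|t|) dt = 2 * integral_0^inf e^(-12t) dt = 2/(2 * 6) = 1/6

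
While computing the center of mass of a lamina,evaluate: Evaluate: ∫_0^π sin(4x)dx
Antiderivative: -cos(4x)/4
Evaluate at bounds: [-cos(4·π)/4] - [-cos(4·0)/4]
=(-(1)+(1))/4=0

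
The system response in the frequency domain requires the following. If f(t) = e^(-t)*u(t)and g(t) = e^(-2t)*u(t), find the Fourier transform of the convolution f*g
By the convolution theorem: F{f * g}=F(omega) * G(omega)
F(omega)=1/(1+j * omega), G(omega)=1/(2+j * omega)
F{f * g}=1/((1+j * omega)(2+j * omega))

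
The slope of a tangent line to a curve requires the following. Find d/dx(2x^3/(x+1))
Quotient rule: (f/g)' = (f'g - fg')/g²
f = 2x^3, f' = 6x^2
g = x + 1, g' = 1

Answer: (6x^2·(x + 1) - 2x^3)/(x + 1)²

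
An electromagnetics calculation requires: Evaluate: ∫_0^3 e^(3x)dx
Antiderivative: (1/3)e^(3x)
Evaluate: (1/3)(e^9 - 1)

Answer: (e^9 - 1)/3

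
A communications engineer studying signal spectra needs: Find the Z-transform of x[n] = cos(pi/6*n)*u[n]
Z{cos(w0 * n) * u[n]} = z(z - cos(w0))/(z^2-2z * cos(w0)+1)
With w0 = pi/6: X(z) = z(z - cos(pi/6))/(z^2-2z * cos(pi/6)+1)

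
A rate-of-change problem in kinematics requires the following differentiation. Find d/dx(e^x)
Chain rule: d/dx[e^u]=e^u · u' where u=x
u'=1

Answer: 1·e^x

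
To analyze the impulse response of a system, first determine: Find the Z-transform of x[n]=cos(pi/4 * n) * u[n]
Z{cos(w0 * n) * u[n]}=z(z - cos(w0))/(z^2-2z * cos(w0)+1)
With w0=pi/4: X(z)=z(z - cos(pi/4))/(z^2-2z * cos(pi/4)+1)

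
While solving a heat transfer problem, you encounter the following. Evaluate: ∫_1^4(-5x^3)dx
Step 1: Find antiderivative F(x)=(-5/4)x^4
Step 2: F(4) - F(1)=-320 - (-5/4)=-1275/4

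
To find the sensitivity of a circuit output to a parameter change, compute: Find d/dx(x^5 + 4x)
Power rule: d/dx(ax^n)=n·a·x^(n-1)
Term by term: 5·x^4+4

Answer: 5x^4+4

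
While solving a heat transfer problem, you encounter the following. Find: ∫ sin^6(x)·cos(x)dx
Let u = sin(x), du = cos(x) dx
∫ u^6 du = u^7/7 + C

Answer: sin^7(x)/7 + C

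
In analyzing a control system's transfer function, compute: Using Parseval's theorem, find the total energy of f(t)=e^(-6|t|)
Parseval's theorem: E = integral |f(t)|^2 dt = (1/2pi) integral |F(omega)|^2 domega
E = integral_{-inf}^{inf} e^(-12|t|) dt = 2 * integral_0^inf e^(-12t) dt = 2/(2 * 6) = 1/6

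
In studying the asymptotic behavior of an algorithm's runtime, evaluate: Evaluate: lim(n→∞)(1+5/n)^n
This is the definition of e^5: lim(1+5/n)^n = e^5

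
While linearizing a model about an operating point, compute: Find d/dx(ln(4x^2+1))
Chain rule: d/dx[ln(u)]=u'/u where u=4x^2+1
u'=8x

Answer: (8x)/(4x^2+1)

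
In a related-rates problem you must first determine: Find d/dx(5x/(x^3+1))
Quotient rule: (f/g)'=(f'g - fg')/g²
f=5x, f'=5
g=x^3 + 1, g'=3x^2

Answer: (5·(x^3 + 1) - 15x^3)/(x^3 + 1)²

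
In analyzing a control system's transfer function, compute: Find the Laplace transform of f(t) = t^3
L{t^n}=n!/s^(n+1)
L{t^3}=3!/s^4=6/s^4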